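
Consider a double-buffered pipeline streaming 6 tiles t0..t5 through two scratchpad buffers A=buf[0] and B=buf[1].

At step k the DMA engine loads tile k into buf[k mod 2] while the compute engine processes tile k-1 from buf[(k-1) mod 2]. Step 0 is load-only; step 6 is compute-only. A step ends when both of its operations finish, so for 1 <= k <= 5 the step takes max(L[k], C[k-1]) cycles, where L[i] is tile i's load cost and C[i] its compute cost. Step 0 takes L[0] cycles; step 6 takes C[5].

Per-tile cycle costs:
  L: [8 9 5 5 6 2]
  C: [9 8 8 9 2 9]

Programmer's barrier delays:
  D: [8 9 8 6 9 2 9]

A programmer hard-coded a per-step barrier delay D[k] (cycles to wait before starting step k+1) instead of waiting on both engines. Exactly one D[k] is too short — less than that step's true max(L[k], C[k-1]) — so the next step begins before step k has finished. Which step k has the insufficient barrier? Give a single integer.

hazard at step 3

k=0 barrier L[0]=8→8c, D[0]=8 ok
k=1 barrier max(L[1]=9,C[0]=9)→9c, D[1]=9 ok
k=2 barrier max(L[2]=5,C[1]=8)→8c, D[2]=8 ok
k=3 barrier max(L[3]=5,C[2]=8)→8c, D[3]=6 SHORT
k=4 barrier max(L[4]=6,C[3]=9)→9c, D[4]=9 ok
k=5 barrier max(L[5]=2,C[4]=2)→2c, D[5]=2 ok
k=6 barrier C[5]=9→9c, D[6]=9 ok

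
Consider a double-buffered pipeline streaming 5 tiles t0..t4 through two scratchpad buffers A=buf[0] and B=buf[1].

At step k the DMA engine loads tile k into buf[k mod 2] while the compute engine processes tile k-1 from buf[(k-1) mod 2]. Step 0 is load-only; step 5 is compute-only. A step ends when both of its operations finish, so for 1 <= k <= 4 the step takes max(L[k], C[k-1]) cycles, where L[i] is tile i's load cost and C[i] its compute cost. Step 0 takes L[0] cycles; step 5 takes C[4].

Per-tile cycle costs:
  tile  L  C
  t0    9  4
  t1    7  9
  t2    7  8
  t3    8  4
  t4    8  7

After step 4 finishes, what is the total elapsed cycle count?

end_cycle[4] = 41

[0] DMA t0→A (9c) ∥ CU idle ⇒ 9c, clock 9
[1] DMA t1→B (7c) ∥ CU A:t0 (4c) ⇒ 7c, clock 16
[2] DMA t2→A (7c) ∥ CU B:t1 (9c) ⇒ 9c, clock 25
[3] DMA t3→B (8c) ∥ CU A:t2 (8c) ⇒ 8c, clock 33
[4] DMA t4→A (8c) ∥ CU B:t3 (4c) ⇒ 8c, clock 41
[5] DMA idle ∥ CU A:t4 (7c) ⇒ 7c, clock 48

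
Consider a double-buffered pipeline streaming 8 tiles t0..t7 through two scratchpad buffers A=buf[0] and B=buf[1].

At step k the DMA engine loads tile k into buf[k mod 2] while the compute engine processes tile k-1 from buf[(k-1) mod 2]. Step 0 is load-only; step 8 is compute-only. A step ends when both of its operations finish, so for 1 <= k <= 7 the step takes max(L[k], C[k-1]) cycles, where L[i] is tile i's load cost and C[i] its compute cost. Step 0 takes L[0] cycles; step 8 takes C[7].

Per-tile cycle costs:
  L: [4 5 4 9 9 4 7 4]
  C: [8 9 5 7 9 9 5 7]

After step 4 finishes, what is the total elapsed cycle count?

step 0: L[0]=4 → dur=4, Σ=4 | A=load:t0 B=idle [load-only]
step 1: L[1]=5 C[0]=8 → dur=8, Σ=12 | A=compute:t0 B=load:t1 [compute-bound]
step 2: L[2]=4 C[1]=9 → dur=9, Σ=21 | A=load:t2 B=compute:t1 [compute-bound]
step 3: L[3]=9 C[2]=5 → dur=9, Σ=30 | A=compute:t2 B=load:t3 [load-bound]
step 4: L[4]=9 C[3]=7 → dur=9, Σ=39 | A=load:t4 B=compute:t3 [load-bound]
step 5: L[5]=4 C[4]=9 → dur=9, Σ=48 | A=compute:t4 B=load:t5 [compute-bound]
step 6: L[6]=7 C[5]=9 → dur=9, Σ=57 | A=load:t6 B=compute:t5 [compute-bound]
step 7: L[7]=4 C[6]=5 → dur=5, Σ=62 | A=compute:t6 B=load:t7 [compute-bound]
step 8: C[7]=7 → dur=7, Σ=69 | A=idle B=compute:t7 [compute-only]

end_cycle[4] = 39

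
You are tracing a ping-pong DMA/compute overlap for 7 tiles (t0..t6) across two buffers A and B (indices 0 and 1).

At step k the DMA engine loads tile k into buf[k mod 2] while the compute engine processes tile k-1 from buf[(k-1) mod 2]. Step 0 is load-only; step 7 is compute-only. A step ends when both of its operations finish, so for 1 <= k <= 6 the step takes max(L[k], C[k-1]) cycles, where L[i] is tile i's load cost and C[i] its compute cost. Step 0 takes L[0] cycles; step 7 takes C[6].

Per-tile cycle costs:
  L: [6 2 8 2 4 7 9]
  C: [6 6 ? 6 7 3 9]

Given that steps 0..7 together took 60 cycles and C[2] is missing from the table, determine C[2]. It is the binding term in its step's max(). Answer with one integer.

step 0: dur = L[0]=6 = 6
step 1: dur = max(L[1]=2, C[0]=6) = 6
step 2: dur = max(L[2]=8, C[1]=6) = 8
step 3: dur = max(L[3]=2, C[2]=?) = C[2]  (unknown; binding)
step 4: dur = max(L[4]=4, C[3]=6) = 6
step 5: dur = max(L[5]=7, C[4]=7) = 7
step 6: dur = max(L[6]=9, C[5]=3) = 9
step 7: dur = C[6]=9 = 9
sum of known step durations = 51
dur[3] = total - known = 60 - 51 = 9
C[2] is the binding max in step 3, so C[2] = dur[3] = 9

C[2] = 9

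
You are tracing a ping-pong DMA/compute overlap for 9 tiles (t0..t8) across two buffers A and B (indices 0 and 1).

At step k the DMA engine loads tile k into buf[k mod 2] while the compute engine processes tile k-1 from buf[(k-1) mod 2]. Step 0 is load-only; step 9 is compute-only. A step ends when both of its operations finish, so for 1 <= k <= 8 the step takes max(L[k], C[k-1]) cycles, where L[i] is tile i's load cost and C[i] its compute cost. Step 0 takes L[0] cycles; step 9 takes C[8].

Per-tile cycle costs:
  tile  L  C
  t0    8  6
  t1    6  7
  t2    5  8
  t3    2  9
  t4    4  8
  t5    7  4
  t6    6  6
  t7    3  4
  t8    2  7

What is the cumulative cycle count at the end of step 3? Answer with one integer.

end_cycle[3] = 29

  0. 8=8c; end=8; A:t0 B:-
  1. max(6,6)=6c; end=14; A:t0 B:t1
  2. max(5,7)=7c; end=21; A:t2 B:t1
  3. max(2,8)=8c; end=29; A:t2 B:t3
  4. max(4,9)=9c; end=38; A:t4 B:t3
  5. max(7,8)=8c; end=46; A:t4 B:t5
  6. max(6,4)=6c; end=52; A:t6 B:t5
  7. max(3,6)=6c; end=58; A:t6 B:t7
  8. max(2,4)=4c; end=62; A:t8 B:t7
  9. 7=7c; end=69; A:t8 B:t7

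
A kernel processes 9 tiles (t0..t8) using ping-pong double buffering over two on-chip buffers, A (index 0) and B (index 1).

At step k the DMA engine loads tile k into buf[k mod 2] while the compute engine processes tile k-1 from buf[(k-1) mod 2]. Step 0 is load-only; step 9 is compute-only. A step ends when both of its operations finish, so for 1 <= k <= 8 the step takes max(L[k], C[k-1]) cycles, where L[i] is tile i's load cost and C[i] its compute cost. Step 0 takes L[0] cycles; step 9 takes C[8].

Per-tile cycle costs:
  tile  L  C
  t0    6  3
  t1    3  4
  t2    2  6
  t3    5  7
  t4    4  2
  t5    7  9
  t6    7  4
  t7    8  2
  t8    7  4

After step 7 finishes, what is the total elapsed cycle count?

step 0: L[0]=6 → dur=6, Σ=6 | A=load:t0 B=idle [load-only]
step 1: L[1]=3 C[0]=3 → dur=3, Σ=9 | A=compute:t0 B=load:t1 [tied]
step 2: L[2]=2 C[1]=4 → dur=4, Σ=13 | A=load:t2 B=compute:t1 [compute-bound]
step 3: L[3]=5 C[2]=6 → dur=6, Σ=19 | A=compute:t2 B=load:t3 [compute-bound]
step 4: L[4]=4 C[3]=7 → dur=7, Σ=26 | A=load:t4 B=compute:t3 [compute-bound]
step 5: L[5]=7 C[4]=2 → dur=7, Σ=33 | A=compute:t4 B=load:t5 [load-bound]
step 6: L[6]=7 C[5]=9 → dur=9, Σ=42 | A=load:t6 B=compute:t5 [compute-bound]
step 7: L[7]=8 C[6]=4 → dur=8, Σ=50 | A=compute:t6 B=load:t7 [load-bound]
step 8: L[8]=7 C[7]=2 → dur=7, Σ=57 | A=load:t8 B=compute:t7 [load-bound]
step 9: C[8]=4 → dur=4, Σ=61 | A=compute:t8 B=idle [compute-only]

end_cycle[7] = 50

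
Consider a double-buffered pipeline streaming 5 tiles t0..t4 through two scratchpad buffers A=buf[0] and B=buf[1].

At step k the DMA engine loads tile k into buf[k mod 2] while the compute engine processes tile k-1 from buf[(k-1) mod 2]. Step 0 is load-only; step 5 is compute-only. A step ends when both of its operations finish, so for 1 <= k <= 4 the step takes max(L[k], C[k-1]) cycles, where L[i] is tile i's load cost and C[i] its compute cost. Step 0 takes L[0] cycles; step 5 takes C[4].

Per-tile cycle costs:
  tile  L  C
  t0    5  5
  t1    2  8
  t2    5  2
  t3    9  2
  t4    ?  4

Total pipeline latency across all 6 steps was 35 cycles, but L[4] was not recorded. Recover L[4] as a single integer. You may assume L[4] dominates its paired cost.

L[4] = 4

step 0 = dur = L[0]=5 = 5
step 1 = dur = max(L[1]=2, C[0]=5) = 5
step 2 = dur = max(L[2]=5, C[1]=8) = 8
step 3 = dur = max(L[3]=9, C[2]=2) = 9
step 4 = dur = max(L[4]=?, C[3]=2) = L[4]  (unknown; binding)
step 5 = dur = C[4]=4 = 4
sum of known step durations = 31
dur[4] = total - known = 35 - 31 = 4
L[4] is the binding max in step 4, so L[4] = dur[4] = 4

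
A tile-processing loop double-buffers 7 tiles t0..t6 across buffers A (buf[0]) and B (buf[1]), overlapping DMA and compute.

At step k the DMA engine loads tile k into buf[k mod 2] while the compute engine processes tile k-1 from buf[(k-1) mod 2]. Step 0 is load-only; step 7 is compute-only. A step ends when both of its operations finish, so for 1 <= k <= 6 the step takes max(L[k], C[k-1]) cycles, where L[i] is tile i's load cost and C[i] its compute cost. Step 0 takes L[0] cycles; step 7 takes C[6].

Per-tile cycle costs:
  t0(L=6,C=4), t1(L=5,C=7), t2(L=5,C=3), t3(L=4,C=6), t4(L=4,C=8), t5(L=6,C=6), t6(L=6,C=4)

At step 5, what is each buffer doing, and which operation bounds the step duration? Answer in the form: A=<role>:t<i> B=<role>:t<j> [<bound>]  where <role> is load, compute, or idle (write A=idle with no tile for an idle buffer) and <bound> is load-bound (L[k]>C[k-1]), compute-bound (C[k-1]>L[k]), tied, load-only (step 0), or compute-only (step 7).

step 5: A=compute:t4 B=load:t5 [compute-bound]

[0] DMA t0→A (6c) ∥ CU idle ⇒ 6c, clock 6
[1] DMA t1→B (5c) ∥ CU A:t0 (4c) ⇒ 5c, clock 11
[2] DMA t2→A (5c) ∥ CU B:t1 (7c) ⇒ 7c, clock 18
[3] DMA t3→B (4c) ∥ CU A:t2 (3c) ⇒ 4c, clock 22
[4] DMA t4→A (4c) ∥ CU B:t3 (6c) ⇒ 6c, clock 28
[5] DMA t5→B (6c) ∥ CU A:t4 (8c) ⇒ 8c, clock 36
[6] DMA t6→A (6c) ∥ CU B:t5 (6c) ⇒ 6c, clock 42
[7] DMA idle ∥ CU A:t6 (4c) ⇒ 4c, clock 46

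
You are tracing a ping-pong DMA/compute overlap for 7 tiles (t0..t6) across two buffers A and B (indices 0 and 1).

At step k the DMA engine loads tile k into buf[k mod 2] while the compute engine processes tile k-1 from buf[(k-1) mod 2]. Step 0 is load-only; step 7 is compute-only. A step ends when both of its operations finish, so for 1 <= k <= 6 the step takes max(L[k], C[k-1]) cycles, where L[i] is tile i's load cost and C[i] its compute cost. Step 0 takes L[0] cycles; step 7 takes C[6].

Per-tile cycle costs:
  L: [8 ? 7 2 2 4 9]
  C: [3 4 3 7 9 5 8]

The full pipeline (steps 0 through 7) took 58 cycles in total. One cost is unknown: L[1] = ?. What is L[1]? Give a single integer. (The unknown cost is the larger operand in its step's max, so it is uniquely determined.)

step 0 | dur = L[0]=8 = 8
step 1 | dur = max(L[1]=?, C[0]=3) = L[1]  (unknown; binding)
step 2 | dur = max(L[2]=7, C[1]=4) = 7
step 3 | dur = max(L[3]=2, C[2]=3) = 3
step 4 | dur = max(L[4]=2, C[3]=7) = 7
step 5 | dur = max(L[5]=4, C[4]=9) = 9
step 6 | dur = max(L[6]=9, C[5]=5) = 9
step 7 | dur = C[6]=8 = 8
sum of known step durations = 51
dur[1] = total - known = 58 - 51 = 7
L[1] is the binding max in step 1, so L[1] = dur[1] = 7

L[1] = 7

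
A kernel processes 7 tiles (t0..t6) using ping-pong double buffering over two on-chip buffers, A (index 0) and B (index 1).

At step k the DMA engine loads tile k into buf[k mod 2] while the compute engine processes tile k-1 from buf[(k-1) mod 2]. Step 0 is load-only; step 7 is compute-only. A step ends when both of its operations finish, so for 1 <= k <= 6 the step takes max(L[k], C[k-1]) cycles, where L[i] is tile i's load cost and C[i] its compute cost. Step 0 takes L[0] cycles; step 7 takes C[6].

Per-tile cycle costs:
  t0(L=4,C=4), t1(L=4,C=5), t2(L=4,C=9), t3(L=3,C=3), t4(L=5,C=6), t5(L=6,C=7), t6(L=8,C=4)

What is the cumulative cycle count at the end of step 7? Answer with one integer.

[0] DMA t0→A (4c) ∥ CU idle ⇒ 4c, clock 4
[1] DMA t1→B (4c) ∥ CU A:t0 (4c) ⇒ 4c, clock 8
[2] DMA t2→A (4c) ∥ CU B:t1 (5c) ⇒ 5c, clock 13
[3] DMA t3→B (3c) ∥ CU A:t2 (9c) ⇒ 9c, clock 22
[4] DMA t4→A (5c) ∥ CU B:t3 (3c) ⇒ 5c, clock 27
[5] DMA t5→B (6c) ∥ CU A:t4 (6c) ⇒ 6c, clock 33
[6] DMA t6→A (8c) ∥ CU B:t5 (7c) ⇒ 8c, clock 41
[7] DMA idle ∥ CU A:t6 (4c) ⇒ 4c, clock 45

end_cycle[7] = 45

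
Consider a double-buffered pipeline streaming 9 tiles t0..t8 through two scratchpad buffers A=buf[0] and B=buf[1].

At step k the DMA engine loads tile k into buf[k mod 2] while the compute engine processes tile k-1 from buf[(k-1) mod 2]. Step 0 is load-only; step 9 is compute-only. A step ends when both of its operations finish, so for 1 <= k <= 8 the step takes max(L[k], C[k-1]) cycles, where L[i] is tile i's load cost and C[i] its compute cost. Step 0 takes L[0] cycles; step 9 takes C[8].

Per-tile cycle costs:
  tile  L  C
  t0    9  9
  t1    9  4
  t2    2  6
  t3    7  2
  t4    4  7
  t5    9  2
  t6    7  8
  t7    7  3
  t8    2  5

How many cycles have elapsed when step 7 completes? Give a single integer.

step 0: L[0]=9 → dur=9, Σ=9 | A=load:t0 B=idle [load-only]
step 1: L[1]=9 C[0]=9 → dur=9, Σ=18 | A=compute:t0 B=load:t1 [tied]
step 2: L[2]=2 C[1]=4 → dur=4, Σ=22 | A=load:t2 B=compute:t1 [compute-bound]
step 3: L[3]=7 C[2]=6 → dur=7, Σ=29 | A=compute:t2 B=load:t3 [load-bound]
step 4: L[4]=4 C[3]=2 → dur=4, Σ=33 | A=load:t4 B=compute:t3 [load-bound]
step 5: L[5]=9 C[4]=7 → dur=9, Σ=42 | A=compute:t4 B=load:t5 [load-bound]
step 6: L[6]=7 C[5]=2 → dur=7, Σ=49 | A=load:t6 B=compute:t5 [load-bound]
step 7: L[7]=7 C[6]=8 → dur=8, Σ=57 | A=compute:t6 B=load:t7 [compute-bound]
step 8: L[8]=2 C[7]=3 → dur=3, Σ=60 | A=load:t8 B=compute:t7 [compute-bound]
step 9: C[8]=5 → dur=5, Σ=65 | A=compute:t8 B=idle [compute-only]

end_cycle[7] = 57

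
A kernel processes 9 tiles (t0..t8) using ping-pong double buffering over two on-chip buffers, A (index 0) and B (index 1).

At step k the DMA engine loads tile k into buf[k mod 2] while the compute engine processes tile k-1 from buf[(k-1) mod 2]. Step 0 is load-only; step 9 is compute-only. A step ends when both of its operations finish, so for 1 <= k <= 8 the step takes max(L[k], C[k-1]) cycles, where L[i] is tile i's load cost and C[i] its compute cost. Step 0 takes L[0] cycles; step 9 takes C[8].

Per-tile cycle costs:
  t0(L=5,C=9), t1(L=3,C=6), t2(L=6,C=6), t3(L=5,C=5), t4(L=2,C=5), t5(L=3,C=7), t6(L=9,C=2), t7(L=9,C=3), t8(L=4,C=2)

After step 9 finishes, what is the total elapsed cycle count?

end_cycle[9] = 60

  0. 5=5c; end=5; A:t0 B:-
  1. max(3,9)=9c; end=14; A:t0 B:t1
  2. max(6,6)=6c; end=20; A:t2 B:t1
  3. max(5,6)=6c; end=26; A:t2 B:t3
  4. max(2,5)=5c; end=31; A:t4 B:t3
  5. max(3,5)=5c; end=36; A:t4 B:t5
  6. max(9,7)=9c; end=45; A:t6 B:t5
  7. max(9,2)=9c; end=54; A:t6 B:t7
  8. max(4,3)=4c; end=58; A:t8 B:t7
  9. 2=2c; end=60; A:t8 B:t7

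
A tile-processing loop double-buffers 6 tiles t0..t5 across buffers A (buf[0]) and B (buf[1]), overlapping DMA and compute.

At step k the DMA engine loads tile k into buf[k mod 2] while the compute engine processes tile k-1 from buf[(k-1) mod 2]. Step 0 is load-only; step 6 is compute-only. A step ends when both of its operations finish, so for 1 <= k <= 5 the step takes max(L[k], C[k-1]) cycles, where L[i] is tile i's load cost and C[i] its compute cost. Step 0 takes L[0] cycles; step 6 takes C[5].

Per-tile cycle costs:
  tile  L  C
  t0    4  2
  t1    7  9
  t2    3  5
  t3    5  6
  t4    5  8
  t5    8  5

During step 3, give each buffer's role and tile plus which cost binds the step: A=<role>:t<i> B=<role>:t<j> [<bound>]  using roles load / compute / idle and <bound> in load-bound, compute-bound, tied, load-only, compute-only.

step 3: A=compute:t2 B=load:t3 [tied]

[0] DMA t0→A (4c) ∥ CU idle ⇒ 4c, clock 4
[1] DMA t1→B (7c) ∥ CU A:t0 (2c) ⇒ 7c, clock 11
[2] DMA t2→A (3c) ∥ CU B:t1 (9c) ⇒ 9c, clock 20
[3] DMA t3→B (5c) ∥ CU A:t2 (5c) ⇒ 5c, clock 25
[4] DMA t4→A (5c) ∥ CU B:t3 (6c) ⇒ 6c, clock 31
[5] DMA t5→B (8c) ∥ CU A:t4 (8c) ⇒ 8c, clock 39
[6] DMA idle ∥ CU B:t5 (5c) ⇒ 5c, clock 44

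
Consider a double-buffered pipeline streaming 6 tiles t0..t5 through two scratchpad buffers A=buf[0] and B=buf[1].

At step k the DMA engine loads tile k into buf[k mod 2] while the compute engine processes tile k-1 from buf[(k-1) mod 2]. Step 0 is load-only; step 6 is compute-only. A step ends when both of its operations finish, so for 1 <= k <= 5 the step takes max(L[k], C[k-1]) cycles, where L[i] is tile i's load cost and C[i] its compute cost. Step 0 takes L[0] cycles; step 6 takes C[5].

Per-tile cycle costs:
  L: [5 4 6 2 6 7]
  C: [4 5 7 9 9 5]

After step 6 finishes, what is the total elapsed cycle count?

end_cycle[6] = 45

  0. 5=5c; end=5; A:t0 B:-
  1. max(4,4)=4c; end=9; A:t0 B:t1
  2. max(6,5)=6c; end=15; A:t2 B:t1
  3. max(2,7)=7c; end=22; A:t2 B:t3
  4. max(6,9)=9c; end=31; A:t4 B:t3
  5. max(7,9)=9c; end=40; A:t4 B:t5
  6. 5=5c; end=45; A:t4 B:t5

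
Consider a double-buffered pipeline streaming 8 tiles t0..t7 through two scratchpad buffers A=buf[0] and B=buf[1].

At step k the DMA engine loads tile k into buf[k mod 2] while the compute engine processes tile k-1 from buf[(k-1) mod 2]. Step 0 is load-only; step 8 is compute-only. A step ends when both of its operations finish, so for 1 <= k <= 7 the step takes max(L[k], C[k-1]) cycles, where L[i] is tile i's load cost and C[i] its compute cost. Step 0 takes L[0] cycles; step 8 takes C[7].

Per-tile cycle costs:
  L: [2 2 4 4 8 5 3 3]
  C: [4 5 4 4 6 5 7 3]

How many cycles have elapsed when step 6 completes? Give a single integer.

  0. 2=2c; end=2; A:t0 B:-
  1. max(2,4)=4c; end=6; A:t0 B:t1
  2. max(4,5)=5c; end=11; A:t2 B:t1
  3. max(4,4)=4c; end=15; A:t2 B:t3
  4. max(8,4)=8c; end=23; A:t4 B:t3
  5. max(5,6)=6c; end=29; A:t4 B:t5
  6. max(3,5)=5c; end=34; A:t6 B:t5
  7. max(3,7)=7c; end=41; A:t6 B:t7
  8. 3=3c; end=44; A:t6 B:t7

end_cycle[6] = 34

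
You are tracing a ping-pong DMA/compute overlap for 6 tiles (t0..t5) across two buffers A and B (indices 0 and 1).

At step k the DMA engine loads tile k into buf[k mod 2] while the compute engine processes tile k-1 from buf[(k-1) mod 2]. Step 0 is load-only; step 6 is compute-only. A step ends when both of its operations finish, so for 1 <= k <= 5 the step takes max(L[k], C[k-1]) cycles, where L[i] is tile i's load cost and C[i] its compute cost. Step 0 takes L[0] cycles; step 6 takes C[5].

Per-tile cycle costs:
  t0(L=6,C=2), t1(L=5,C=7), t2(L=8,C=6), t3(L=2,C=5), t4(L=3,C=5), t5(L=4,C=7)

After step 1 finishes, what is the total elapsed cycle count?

end_cycle[1] = 11

step 0: L[0]=6 → dur=6, Σ=6 | A=load:t0 B=idle [load-only]
step 1: L[1]=5 C[0]=2 → dur=5, Σ=11 | A=compute:t0 B=load:t1 [load-bound]
step 2: L[2]=8 C[1]=7 → dur=8, Σ=19 | A=load:t2 B=compute:t1 [load-bound]
step 3: L[3]=2 C[2]=6 → dur=6, Σ=25 | A=compute:t2 B=load:t3 [compute-bound]
step 4: L[4]=3 C[3]=5 → dur=5, Σ=30 | A=load:t4 B=compute:t3 [compute-bound]
step 5: L[5]=4 C[4]=5 → dur=5, Σ=35 | A=compute:t4 B=load:t5 [compute-bound]
step 6: C[5]=7 → dur=7, Σ=42 | A=idle B=compute:t5 [compute-only]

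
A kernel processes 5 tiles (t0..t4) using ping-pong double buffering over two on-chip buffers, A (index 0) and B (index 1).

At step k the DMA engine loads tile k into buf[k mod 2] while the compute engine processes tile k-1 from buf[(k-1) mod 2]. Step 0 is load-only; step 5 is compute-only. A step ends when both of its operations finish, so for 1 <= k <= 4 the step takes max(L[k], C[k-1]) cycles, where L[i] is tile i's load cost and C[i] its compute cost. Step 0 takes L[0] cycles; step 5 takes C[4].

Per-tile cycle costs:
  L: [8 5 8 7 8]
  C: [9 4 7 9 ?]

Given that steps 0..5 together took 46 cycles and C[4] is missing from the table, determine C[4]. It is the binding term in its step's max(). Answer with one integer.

C[4] = 5

step 0: dur = L[0]=8 = 8
step 1: dur = max(L[1]=5, C[0]=9) = 9
step 2: dur = max(L[2]=8, C[1]=4) = 8
step 3: dur = max(L[3]=7, C[2]=7) = 7
step 4: dur = max(L[4]=8, C[3]=9) = 9
step 5: dur = C[4]=? = C[4]  (unknown; binding)
sum of known step durations = 41
dur[5] = total - known = 46 - 41 = 5
C[4] is the binding max in step 5, so C[4] = dur[5] = 5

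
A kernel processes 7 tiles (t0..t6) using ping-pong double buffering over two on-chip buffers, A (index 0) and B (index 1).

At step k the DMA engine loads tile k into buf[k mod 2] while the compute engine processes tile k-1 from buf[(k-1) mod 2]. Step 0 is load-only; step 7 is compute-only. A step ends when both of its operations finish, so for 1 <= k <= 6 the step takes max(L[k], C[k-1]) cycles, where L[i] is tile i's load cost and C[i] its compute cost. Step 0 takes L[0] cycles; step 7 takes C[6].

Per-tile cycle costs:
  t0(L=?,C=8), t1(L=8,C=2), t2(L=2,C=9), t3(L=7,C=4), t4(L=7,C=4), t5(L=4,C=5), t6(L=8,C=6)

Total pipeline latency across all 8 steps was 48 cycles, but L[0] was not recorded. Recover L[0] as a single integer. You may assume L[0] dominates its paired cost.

step 0 | dur = L[0]=? = L[0]  (unknown; binding)
step 1 | dur = max(L[1]=8, C[0]=8) = 8
step 2 | dur = max(L[2]=2, C[1]=2) = 2
step 3 | dur = max(L[3]=7, C[2]=9) = 9
step 4 | dur = max(L[4]=7, C[3]=4) = 7
step 5 | dur = max(L[5]=4, C[4]=4) = 4
step 6 | dur = max(L[6]=8, C[5]=5) = 8
step 7 | dur = C[6]=6 = 6
sum of known step durations = 44
dur[0] = total - known = 48 - 44 = 4
L[0] is the binding max in step 0, so L[0] = dur[0] = 4

L[0] = 4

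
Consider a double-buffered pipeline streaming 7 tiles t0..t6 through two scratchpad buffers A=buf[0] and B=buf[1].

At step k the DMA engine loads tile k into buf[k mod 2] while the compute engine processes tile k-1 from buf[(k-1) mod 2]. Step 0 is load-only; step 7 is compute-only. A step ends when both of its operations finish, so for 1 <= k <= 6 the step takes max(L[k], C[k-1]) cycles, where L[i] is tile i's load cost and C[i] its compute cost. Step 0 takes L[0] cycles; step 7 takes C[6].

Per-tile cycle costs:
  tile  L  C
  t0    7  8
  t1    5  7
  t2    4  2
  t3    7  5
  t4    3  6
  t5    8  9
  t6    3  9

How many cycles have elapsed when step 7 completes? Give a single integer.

  0. 7=7c; end=7; A:t0 B:-
  1. max(5,8)=8c; end=15; A:t0 B:t1
  2. max(4,7)=7c; end=22; A:t2 B:t1
  3. max(7,2)=7c; end=29; A:t2 B:t3
  4. max(3,5)=5c; end=34; A:t4 B:t3
  5. max(8,6)=8c; end=42; A:t4 B:t5
  6. max(3,9)=9c; end=51; A:t6 B:t5
  7. 9=9c; end=60; A:t6 B:t5

end_cycle[7] = 60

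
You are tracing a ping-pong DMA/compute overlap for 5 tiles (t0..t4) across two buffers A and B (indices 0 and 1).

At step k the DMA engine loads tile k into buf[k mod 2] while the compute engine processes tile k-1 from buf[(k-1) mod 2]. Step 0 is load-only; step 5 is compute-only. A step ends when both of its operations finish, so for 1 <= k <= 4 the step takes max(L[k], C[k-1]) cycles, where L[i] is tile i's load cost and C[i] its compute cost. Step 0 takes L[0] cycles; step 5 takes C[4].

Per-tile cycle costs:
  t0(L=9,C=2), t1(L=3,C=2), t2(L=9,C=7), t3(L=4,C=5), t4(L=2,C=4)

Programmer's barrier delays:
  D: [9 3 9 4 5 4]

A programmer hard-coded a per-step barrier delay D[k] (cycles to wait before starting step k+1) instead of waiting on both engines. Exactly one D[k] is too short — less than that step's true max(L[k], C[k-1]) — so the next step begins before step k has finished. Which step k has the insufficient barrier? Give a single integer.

hazard at step 3

step 0: need L[0]=9 = 9; D[0]=9 ok
step 1: need max(L[1]=3,C[0]=2) = 3; D[1]=3 ok
step 2: need max(L[2]=9,C[1]=2) = 9; D[2]=9 ok
step 3: need max(L[3]=4,C[2]=7) = 7; D[3]=4 SHORT
step 4: need max(L[4]=2,C[3]=5) = 5; D[4]=5 ok
step 5: need C[4]=4 = 4; D[5]=4 ok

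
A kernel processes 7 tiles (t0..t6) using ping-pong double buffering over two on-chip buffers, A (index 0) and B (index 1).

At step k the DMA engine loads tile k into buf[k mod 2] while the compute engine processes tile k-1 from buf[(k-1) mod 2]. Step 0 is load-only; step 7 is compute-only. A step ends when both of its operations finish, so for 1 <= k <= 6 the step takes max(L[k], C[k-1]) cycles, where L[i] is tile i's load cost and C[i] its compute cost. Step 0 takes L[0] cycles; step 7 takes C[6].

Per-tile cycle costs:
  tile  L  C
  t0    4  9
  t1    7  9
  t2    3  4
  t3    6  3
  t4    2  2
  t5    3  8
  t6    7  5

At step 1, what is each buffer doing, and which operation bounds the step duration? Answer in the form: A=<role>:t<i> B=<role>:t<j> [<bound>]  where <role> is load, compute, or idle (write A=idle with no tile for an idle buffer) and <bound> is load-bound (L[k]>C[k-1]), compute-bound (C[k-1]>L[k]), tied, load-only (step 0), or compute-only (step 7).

step 0: L[0]=4 → dur=4, Σ=4 | A=load:t0 B=idle [load-only]
step 1: L[1]=7 C[0]=9 → dur=9, Σ=13 | A=compute:t0 B=load:t1 [compute-bound]
step 2: L[2]=3 C[1]=9 → dur=9, Σ=22 | A=load:t2 B=compute:t1 [compute-bound]
step 3: L[3]=6 C[2]=4 → dur=6, Σ=28 | A=compute:t2 B=load:t3 [load-bound]
step 4: L[4]=2 C[3]=3 → dur=3, Σ=31 | A=load:t4 B=compute:t3 [compute-bound]
step 5: L[5]=3 C[4]=2 → dur=3, Σ=34 | A=compute:t4 B=load:t5 [load-bound]
step 6: L[6]=7 C[5]=8 → dur=8, Σ=42 | A=load:t6 B=compute:t5 [compute-bound]
step 7: C[6]=5 → dur=5, Σ=47 | A=compute:t6 B=idle [compute-only]

step 1: A=compute:t0 B=load:t1 [compute-bound]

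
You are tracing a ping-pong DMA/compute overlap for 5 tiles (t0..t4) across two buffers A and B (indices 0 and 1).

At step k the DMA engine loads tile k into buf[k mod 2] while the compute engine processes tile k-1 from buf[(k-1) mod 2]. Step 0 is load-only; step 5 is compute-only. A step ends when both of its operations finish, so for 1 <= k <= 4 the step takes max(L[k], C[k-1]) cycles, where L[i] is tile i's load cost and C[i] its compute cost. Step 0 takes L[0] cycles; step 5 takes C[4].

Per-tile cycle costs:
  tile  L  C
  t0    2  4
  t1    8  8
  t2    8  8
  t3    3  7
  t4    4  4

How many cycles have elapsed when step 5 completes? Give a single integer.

[0] DMA t0→A (2c) ∥ CU idle ⇒ 2c, clock 2
[1] DMA t1→B (8c) ∥ CU A:t0 (4c) ⇒ 8c, clock 10
[2] DMA t2→A (8c) ∥ CU B:t1 (8c) ⇒ 8c, clock 18
[3] DMA t3→B (3c) ∥ CU A:t2 (8c) ⇒ 8c, clock 26
[4] DMA t4→A (4c) ∥ CU B:t3 (7c) ⇒ 7c, clock 33
[5] DMA idle ∥ CU A:t4 (4c) ⇒ 4c, clock 37

end_cycle[5] = 37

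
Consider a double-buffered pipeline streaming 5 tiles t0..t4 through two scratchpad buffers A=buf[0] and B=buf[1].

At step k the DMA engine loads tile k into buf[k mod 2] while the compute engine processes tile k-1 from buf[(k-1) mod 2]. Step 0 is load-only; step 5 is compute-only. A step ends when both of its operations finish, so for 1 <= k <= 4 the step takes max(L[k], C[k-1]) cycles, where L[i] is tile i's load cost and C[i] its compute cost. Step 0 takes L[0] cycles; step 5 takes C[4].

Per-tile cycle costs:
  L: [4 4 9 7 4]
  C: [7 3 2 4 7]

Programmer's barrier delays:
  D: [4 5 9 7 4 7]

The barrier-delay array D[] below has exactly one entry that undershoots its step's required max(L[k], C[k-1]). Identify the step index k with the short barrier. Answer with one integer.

hazard at step 1

step 0: need L[0]=4 = 4; D[0]=4 ok
step 1: need max(L[1]=4,C[0]=7) = 7; D[1]=5 SHORT
step 2: need max(L[2]=9,C[1]=3) = 9; D[2]=9 ok
step 3: need max(L[3]=7,C[2]=2) = 7; D[3]=7 ok
step 4: need max(L[4]=4,C[3]=4) = 4; D[4]=4 ok
step 5: need C[4]=7 = 7; D[5]=7 ok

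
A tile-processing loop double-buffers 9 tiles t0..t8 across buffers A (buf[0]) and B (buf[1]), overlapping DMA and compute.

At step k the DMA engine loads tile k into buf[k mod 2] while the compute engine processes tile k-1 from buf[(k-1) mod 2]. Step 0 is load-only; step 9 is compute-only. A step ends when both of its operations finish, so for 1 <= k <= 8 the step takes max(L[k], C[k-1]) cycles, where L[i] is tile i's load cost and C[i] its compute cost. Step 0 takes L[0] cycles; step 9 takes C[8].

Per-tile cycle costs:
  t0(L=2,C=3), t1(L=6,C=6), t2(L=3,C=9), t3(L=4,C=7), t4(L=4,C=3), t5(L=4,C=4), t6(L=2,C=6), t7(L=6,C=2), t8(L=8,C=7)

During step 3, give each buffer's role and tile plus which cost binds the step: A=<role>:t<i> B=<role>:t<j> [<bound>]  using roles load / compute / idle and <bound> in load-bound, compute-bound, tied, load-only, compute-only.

step 3: A=compute:t2 B=load:t3 [compute-bound]

[0] DMA t0→A (2c) ∥ CU idle ⇒ 2c, clock 2
[1] DMA t1→B (6c) ∥ CU A:t0 (3c) ⇒ 6c, clock 8
[2] DMA t2→A (3c) ∥ CU B:t1 (6c) ⇒ 6c, clock 14
[3] DMA t3→B (4c) ∥ CU A:t2 (9c) ⇒ 9c, clock 23
[4] DMA t4→A (4c) ∥ CU B:t3 (7c) ⇒ 7c, clock 30
[5] DMA t5→B (4c) ∥ CU A:t4 (3c) ⇒ 4c, clock 34
[6] DMA t6→A (2c) ∥ CU B:t5 (4c) ⇒ 4c, clock 38
[7] DMA t7→B (6c) ∥ CU A:t6 (6c) ⇒ 6c, clock 44
[8] DMA t8→A (8c) ∥ CU B:t7 (2c) ⇒ 8c, clock 52
[9] DMA idle ∥ CU A:t8 (7c) ⇒ 7c, clock 59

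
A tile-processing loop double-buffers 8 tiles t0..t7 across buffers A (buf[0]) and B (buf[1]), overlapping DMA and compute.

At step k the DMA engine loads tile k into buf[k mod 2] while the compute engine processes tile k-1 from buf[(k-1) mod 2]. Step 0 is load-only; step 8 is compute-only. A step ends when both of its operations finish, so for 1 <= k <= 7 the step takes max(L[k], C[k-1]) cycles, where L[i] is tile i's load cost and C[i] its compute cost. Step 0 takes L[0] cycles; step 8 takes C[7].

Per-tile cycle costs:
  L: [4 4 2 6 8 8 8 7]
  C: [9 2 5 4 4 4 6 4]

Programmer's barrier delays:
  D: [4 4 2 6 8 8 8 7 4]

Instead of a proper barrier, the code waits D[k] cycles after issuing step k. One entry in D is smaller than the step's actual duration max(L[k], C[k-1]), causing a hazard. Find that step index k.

hazard at step 1

[0] required=L[0]=4=4 vs D=4 ok
[1] required=max(L[1]=4,C[0]=9)=9 vs D=4 SHORT
[2] required=max(L[2]=2,C[1]=2)=2 vs D=2 ok
[3] required=max(L[3]=6,C[2]=5)=6 vs D=6 ok
[4] required=max(L[4]=8,C[3]=4)=8 vs D=8 ok
[5] required=max(L[5]=8,C[4]=4)=8 vs D=8 ok
[6] required=max(L[6]=8,C[5]=4)=8 vs D=8 ok
[7] required=max(L[7]=7,C[6]=6)=7 vs D=7 ok
[8] required=C[7]=4=4 vs D=4 ok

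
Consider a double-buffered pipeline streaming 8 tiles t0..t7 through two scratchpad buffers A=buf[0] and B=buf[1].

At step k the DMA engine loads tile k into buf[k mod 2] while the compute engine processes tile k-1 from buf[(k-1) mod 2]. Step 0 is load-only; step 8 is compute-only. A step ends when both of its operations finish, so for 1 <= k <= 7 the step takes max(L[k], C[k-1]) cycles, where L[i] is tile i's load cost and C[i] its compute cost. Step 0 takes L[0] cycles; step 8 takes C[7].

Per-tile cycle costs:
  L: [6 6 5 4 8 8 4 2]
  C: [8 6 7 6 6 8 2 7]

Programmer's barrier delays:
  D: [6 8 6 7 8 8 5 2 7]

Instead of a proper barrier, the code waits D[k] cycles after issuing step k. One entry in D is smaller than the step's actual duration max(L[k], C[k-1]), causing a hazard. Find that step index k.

hazard at step 6

[0] required=L[0]=6=6 vs D=6 ok
[1] required=max(L[1]=6,C[0]=8)=8 vs D=8 ok
[2] required=max(L[2]=5,C[1]=6)=6 vs D=6 ok
[3] required=max(L[3]=4,C[2]=7)=7 vs D=7 ok
[4] required=max(L[4]=8,C[3]=6)=8 vs D=8 ok
[5] required=max(L[5]=8,C[4]=6)=8 vs D=8 ok
[6] required=max(L[6]=4,C[5]=8)=8 vs D=5 SHORT
[7] required=max(L[7]=2,C[6]=2)=2 vs D=2 ok
[8] required=C[7]=7=7 vs D=7 ok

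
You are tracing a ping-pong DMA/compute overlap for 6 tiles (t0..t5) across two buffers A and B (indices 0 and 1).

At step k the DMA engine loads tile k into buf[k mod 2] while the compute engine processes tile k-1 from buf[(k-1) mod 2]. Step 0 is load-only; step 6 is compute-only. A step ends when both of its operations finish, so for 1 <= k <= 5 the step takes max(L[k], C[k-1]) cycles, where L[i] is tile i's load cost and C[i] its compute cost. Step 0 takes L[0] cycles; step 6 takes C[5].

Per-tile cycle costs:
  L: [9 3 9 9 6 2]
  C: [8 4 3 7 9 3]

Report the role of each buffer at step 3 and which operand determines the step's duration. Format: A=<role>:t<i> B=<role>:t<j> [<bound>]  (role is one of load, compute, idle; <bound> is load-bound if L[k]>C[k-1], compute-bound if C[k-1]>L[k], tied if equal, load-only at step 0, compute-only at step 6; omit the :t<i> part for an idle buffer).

k=0 load=t0/9c comp=- wait=9 total=9
k=1 load=t1/3c comp=t0/8c wait=8 total=17
k=2 load=t2/9c comp=t1/4c wait=9 total=26
k=3 load=t3/9c comp=t2/3c wait=9 total=35
k=4 load=t4/6c comp=t3/7c wait=7 total=42
k=5 load=t5/2c comp=t4/9c wait=9 total=51
k=6 load=- comp=t5/3c wait=3 total=54

step 3: A=compute:t2 B=load:t3 [load-bound]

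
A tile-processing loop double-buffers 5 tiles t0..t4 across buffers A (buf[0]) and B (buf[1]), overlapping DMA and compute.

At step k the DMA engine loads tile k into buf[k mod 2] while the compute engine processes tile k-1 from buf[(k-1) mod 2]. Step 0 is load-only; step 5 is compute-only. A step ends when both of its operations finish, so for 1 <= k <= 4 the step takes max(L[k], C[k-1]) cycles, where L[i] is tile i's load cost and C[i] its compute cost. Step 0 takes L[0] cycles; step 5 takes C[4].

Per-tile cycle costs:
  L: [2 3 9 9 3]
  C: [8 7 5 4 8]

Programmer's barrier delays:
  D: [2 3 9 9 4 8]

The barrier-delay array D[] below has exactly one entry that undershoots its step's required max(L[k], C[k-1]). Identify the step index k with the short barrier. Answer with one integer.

[0] required=L[0]=2=2 vs D=2 ok
[1] required=max(L[1]=3,C[0]=8)=8 vs D=3 SHORT
[2] required=max(L[2]=9,C[1]=7)=9 vs D=9 ok
[3] required=max(L[3]=9,C[2]=5)=9 vs D=9 ok
[4] required=max(L[4]=3,C[3]=4)=4 vs D=4 ok
[5] required=C[4]=8=8 vs D=8 ok

hazard at step 1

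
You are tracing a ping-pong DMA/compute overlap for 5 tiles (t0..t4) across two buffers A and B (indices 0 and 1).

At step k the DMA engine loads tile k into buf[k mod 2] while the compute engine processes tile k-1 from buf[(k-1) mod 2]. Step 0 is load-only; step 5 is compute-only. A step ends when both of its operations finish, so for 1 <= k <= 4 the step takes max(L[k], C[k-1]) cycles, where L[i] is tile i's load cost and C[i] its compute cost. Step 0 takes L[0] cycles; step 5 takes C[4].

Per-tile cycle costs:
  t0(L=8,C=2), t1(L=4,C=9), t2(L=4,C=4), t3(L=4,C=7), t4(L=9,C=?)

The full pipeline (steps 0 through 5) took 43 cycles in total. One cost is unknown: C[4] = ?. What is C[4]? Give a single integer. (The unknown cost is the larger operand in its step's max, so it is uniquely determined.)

step 0 = dur = L[0]=8 = 8
step 1 = dur = max(L[1]=4, C[0]=2) = 4
step 2 = dur = max(L[2]=4, C[1]=9) = 9
step 3 = dur = max(L[3]=4, C[2]=4) = 4
step 4 = dur = max(L[4]=9, C[3]=7) = 9
step 5 = dur = C[4]=? = C[4]  (unknown; binding)
sum of known step durations = 34
dur[5] = total - known = 43 - 34 = 9
C[4] is the binding max in step 5, so C[4] = dur[5] = 9

C[4] = 9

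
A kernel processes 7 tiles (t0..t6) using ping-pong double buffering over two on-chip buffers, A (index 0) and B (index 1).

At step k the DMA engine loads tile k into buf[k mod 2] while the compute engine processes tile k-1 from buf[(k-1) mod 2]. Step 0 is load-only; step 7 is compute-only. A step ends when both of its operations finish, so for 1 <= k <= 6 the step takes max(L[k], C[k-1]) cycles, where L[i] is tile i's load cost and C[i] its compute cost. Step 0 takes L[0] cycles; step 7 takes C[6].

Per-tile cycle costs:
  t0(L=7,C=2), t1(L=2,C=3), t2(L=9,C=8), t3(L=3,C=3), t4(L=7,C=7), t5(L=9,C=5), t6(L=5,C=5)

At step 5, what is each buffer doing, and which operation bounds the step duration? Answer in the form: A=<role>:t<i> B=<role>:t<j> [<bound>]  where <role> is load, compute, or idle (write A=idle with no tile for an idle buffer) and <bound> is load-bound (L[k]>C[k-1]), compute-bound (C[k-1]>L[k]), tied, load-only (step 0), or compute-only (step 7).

[0] DMA t0→A (7c) ∥ CU idle ⇒ 7c, clock 7
[1] DMA t1→B (2c) ∥ CU A:t0 (2c) ⇒ 2c, clock 9
[2] DMA t2→A (9c) ∥ CU B:t1 (3c) ⇒ 9c, clock 18
[3] DMA t3→B (3c) ∥ CU A:t2 (8c) ⇒ 8c, clock 26
[4] DMA t4→A (7c) ∥ CU B:t3 (3c) ⇒ 7c, clock 33
[5] DMA t5→B (9c) ∥ CU A:t4 (7c) ⇒ 9c, clock 42
[6] DMA t6→A (5c) ∥ CU B:t5 (5c) ⇒ 5c, clock 47
[7] DMA idle ∥ CU A:t6 (5c) ⇒ 5c, clock 52

step 5: A=compute:t4 B=load:t5 [load-bound]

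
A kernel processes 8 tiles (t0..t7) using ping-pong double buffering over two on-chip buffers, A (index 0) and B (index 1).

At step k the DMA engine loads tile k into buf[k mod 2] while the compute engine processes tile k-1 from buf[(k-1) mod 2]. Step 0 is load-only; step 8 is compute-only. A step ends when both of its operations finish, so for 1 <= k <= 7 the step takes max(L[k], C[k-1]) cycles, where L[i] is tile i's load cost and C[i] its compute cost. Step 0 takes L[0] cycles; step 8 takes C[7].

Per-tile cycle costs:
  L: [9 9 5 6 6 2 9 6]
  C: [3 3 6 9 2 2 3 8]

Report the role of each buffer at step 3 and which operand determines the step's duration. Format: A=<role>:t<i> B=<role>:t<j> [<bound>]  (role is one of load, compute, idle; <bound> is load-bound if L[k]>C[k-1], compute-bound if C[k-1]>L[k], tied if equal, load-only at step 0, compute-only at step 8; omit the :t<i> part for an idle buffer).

k=0 load=t0/9c comp=- wait=9 total=9
k=1 load=t1/9c comp=t0/3c wait=9 total=18
k=2 load=t2/5c comp=t1/3c wait=5 total=23
k=3 load=t3/6c comp=t2/6c wait=6 total=29
k=4 load=t4/6c comp=t3/9c wait=9 total=38
k=5 load=t5/2c comp=t4/2c wait=2 total=40
k=6 load=t6/9c comp=t5/2c wait=9 total=49
k=7 load=t7/6c comp=t6/3c wait=6 total=55
k=8 load=- comp=t7/8c wait=8 total=63

step 3: A=compute:t2 B=load:t3 [tied]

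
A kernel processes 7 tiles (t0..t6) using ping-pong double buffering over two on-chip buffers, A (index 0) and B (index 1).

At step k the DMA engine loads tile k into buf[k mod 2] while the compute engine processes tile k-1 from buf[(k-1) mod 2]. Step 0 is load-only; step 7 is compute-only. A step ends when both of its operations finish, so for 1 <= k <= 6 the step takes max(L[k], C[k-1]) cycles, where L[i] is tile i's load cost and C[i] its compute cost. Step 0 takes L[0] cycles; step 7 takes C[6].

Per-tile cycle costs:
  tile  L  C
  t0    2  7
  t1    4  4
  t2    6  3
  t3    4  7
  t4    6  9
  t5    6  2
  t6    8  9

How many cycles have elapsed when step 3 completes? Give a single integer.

k=0 load=t0/2c comp=- wait=2 total=2
k=1 load=t1/4c comp=t0/7c wait=7 total=9
k=2 load=t2/6c comp=t1/4c wait=6 total=15
k=3 load=t3/4c comp=t2/3c wait=4 total=19
k=4 load=t4/6c comp=t3/7c wait=7 total=26
k=5 load=t5/6c comp=t4/9c wait=9 total=35
k=6 load=t6/8c comp=t5/2c wait=8 total=43
k=7 load=- comp=t6/9c wait=9 total=52

end_cycle[3] = 19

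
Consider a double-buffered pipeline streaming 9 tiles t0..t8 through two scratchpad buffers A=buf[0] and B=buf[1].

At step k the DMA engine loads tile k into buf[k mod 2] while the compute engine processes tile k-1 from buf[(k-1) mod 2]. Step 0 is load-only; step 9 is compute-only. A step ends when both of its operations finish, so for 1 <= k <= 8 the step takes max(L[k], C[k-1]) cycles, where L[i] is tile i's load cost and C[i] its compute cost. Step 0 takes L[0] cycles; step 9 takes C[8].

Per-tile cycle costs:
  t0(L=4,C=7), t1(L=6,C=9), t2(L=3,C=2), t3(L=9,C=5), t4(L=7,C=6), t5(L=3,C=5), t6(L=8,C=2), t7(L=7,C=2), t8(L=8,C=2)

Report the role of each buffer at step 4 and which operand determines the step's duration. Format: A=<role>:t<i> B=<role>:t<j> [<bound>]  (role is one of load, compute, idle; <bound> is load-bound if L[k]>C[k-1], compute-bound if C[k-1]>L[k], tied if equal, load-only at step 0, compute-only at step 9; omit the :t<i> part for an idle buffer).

  0. 4=4c; end=4; A:t0 B:-
  1. max(6,7)=7c; end=11; A:t0 B:t1
  2. max(3,9)=9c; end=20; A:t2 B:t1
  3. max(9,2)=9c; end=29; A:t2 B:t3
  4. max(7,5)=7c; end=36; A:t4 B:t3
  5. max(3,6)=6c; end=42; A:t4 B:t5
  6. max(8,5)=8c; end=50; A:t6 B:t5
  7. max(7,2)=7c; end=57; A:t6 B:t7
  8. max(8,2)=8c; end=65; A:t8 B:t7
  9. 2=2c; end=67; A:t8 B:t7

step 4: A=load:t4 B=compute:t3 [load-bound]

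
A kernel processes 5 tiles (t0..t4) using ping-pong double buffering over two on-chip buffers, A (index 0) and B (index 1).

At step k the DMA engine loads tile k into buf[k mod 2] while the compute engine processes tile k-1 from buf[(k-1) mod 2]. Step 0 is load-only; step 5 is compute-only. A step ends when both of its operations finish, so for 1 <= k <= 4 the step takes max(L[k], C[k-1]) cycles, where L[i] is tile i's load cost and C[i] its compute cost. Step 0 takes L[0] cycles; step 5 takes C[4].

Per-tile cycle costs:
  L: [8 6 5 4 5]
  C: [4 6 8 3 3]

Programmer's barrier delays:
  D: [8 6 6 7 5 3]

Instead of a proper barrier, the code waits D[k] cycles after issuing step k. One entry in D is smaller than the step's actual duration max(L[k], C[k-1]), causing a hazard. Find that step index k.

hazard at step 3

step 0: need L[0]=8 = 8; D[0]=8 ok
step 1: need max(L[1]=6,C[0]=4) = 6; D[1]=6 ok
step 2: need max(L[2]=5,C[1]=6) = 6; D[2]=6 ok
step 3: need max(L[3]=4,C[2]=8) = 8; D[3]=7 SHORT
step 4: need max(L[4]=5,C[3]=3) = 5; D[4]=5 ok
step 5: need C[4]=3 = 3; D[5]=3 ok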